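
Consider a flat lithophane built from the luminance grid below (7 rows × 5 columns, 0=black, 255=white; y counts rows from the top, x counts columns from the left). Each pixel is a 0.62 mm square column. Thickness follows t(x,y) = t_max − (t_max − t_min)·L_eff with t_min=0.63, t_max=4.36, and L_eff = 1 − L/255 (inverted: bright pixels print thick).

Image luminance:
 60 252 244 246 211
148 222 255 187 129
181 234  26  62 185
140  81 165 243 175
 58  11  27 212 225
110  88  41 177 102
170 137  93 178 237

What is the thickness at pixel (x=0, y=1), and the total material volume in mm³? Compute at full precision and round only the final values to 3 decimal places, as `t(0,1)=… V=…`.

span = t_max - t_min = 4.36 - 0.63 = 3.730
L(0,1) = 148, L_eff = 1 - 148/255 = 0.419608 (inverted)
t(0,1) = 4.36 - 3.730·0.419608 = 2.795
Σt over all 7·5 pixels = 2543651/25500 ≈ 99.7510196
V = pitch²·Σt = 0.62²·2543651/25500 = 38.344

t(0,1)=2.795 V=38.344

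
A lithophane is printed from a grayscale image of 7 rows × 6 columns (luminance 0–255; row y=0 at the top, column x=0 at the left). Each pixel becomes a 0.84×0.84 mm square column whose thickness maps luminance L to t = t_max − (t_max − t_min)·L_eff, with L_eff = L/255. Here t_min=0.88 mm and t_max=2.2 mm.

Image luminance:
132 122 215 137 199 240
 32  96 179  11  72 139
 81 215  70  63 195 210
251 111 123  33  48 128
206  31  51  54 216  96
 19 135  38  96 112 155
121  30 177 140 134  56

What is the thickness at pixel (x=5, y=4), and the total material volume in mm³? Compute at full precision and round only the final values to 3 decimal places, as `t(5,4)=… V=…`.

span = t_max - t_min = 2.2 - 0.88 = 1.320
L(5,4) = 96, L_eff = 96/255 = 0.376471
t(5,4) = 2.2 - 1.320·0.376471 = 1.703
Σt over all 7·6 pixels = 141691/2125 ≈ 66.6781176
V = pitch²·Σt = 0.84²·141691/2125 = 47.048

t(5,4)=1.703 V=47.048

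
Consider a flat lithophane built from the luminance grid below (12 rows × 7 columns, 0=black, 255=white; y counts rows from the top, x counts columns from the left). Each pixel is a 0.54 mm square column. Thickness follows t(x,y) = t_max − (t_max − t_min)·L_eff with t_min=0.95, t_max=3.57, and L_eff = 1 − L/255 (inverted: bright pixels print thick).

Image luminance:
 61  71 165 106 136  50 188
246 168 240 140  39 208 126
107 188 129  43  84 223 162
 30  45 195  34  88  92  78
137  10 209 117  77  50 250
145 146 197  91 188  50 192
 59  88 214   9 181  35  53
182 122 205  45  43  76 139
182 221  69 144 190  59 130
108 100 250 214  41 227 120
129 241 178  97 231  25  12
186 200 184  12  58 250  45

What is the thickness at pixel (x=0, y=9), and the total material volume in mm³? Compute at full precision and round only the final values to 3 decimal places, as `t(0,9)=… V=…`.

span = t_max - t_min = 3.57 - 0.95 = 2.620
L(0,9) = 108, L_eff = 1 - 108/255 = 0.576471 (inverted)
t(0,9) = 3.57 - 2.620·0.576471 = 2.060
Σt over all 12·7 pixels = 482651/2550 ≈ 189.2749020
V = pitch²·Σt = 0.54²·482651/2550 = 55.193

t(0,9)=2.060 V=55.193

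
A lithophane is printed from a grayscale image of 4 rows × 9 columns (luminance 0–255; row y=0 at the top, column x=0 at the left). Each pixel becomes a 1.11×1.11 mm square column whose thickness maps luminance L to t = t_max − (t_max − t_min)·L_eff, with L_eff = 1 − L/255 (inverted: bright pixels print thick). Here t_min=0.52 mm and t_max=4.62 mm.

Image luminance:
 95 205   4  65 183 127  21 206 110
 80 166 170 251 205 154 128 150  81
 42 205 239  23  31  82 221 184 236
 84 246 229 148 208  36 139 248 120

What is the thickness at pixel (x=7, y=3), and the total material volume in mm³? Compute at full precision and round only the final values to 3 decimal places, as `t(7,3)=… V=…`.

t(7,3)=4.507 V=124.533

span = t_max - t_min = 4.62 - 0.52 = 4.100
L(7,3) = 248, L_eff = 1 - 248/255 = 0.027451 (inverted)
t(7,3) = 4.62 - 4.100·0.027451 = 4.507
Σt over all 4·9 pixels = 128869/1275 ≈ 101.0737255
V = pitch²·Σt = 1.11²·128869/1275 = 124.533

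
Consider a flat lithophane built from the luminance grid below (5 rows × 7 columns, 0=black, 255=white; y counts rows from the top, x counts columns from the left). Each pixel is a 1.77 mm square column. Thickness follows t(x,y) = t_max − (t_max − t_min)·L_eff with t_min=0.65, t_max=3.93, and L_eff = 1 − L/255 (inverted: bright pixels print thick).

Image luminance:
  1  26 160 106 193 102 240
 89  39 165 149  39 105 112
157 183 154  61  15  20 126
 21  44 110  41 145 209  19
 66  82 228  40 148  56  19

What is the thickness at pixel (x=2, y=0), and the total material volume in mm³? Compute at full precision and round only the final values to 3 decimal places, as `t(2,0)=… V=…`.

span = t_max - t_min = 3.93 - 0.65 = 3.280
L(2,0) = 160, L_eff = 1 - 160/255 = 0.372549 (inverted)
t(2,0) = 3.93 - 3.280·0.372549 = 2.708
Σt over all 5·7 pixels = 343657/5100 ≈ 67.3837255
V = pitch²·Σt = 1.77²·343657/5100 = 211.106

t(2,0)=2.708 V=211.106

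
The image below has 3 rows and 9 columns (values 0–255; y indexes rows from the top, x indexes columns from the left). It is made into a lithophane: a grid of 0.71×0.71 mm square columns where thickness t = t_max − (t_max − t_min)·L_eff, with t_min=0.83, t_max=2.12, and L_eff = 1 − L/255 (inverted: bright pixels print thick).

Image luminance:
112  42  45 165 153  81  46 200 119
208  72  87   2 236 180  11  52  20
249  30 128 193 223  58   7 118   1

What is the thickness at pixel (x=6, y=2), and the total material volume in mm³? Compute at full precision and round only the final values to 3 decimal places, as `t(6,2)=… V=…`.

span = t_max - t_min = 2.12 - 0.83 = 1.290
L(6,2) = 7, L_eff = 1 - 7/255 = 0.972549 (inverted)
t(6,2) = 2.12 - 1.290·0.972549 = 0.865
Σt over all 3·9 pixels = 312519/8500 ≈ 36.7669412
V = pitch²·Σt = 0.71²·312519/8500 = 18.534

t(6,2)=0.865 V=18.534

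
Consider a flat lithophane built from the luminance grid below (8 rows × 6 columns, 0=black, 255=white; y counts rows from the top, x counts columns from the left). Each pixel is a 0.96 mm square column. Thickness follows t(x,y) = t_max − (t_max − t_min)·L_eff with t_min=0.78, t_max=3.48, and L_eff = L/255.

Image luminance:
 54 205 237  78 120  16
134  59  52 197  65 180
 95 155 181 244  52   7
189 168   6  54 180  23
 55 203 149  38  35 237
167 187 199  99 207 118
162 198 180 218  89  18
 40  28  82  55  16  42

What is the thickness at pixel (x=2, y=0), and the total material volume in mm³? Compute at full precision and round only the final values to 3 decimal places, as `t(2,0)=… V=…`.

t(2,0)=0.971 V=99.562

span = t_max - t_min = 3.48 - 0.78 = 2.700
L(2,0) = 237, L_eff = 237/255 = 0.929412
t(2,0) = 3.48 - 2.700·0.929412 = 0.971
Σt over all 8·6 pixels = 91827/850 ≈ 108.0317647
V = pitch²·Σt = 0.96²·91827/850 = 99.562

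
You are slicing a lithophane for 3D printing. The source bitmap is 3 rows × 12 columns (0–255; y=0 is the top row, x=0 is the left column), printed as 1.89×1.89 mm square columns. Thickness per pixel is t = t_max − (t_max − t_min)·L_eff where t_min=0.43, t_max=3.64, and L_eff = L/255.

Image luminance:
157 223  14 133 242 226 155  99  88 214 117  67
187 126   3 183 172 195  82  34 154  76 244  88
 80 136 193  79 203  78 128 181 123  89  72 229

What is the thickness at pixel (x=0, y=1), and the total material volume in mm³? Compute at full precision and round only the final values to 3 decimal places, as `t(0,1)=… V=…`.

span = t_max - t_min = 3.64 - 0.43 = 3.210
L(0,1) = 187, L_eff = 187/255 = 0.733333
t(0,1) = 3.64 - 3.210·0.733333 = 1.286
Σt over all 3·12 pixels = 2371/34 ≈ 69.7352941
V = pitch²·Σt = 1.89²·2371/34 = 249.101

t(0,1)=1.286 V=249.101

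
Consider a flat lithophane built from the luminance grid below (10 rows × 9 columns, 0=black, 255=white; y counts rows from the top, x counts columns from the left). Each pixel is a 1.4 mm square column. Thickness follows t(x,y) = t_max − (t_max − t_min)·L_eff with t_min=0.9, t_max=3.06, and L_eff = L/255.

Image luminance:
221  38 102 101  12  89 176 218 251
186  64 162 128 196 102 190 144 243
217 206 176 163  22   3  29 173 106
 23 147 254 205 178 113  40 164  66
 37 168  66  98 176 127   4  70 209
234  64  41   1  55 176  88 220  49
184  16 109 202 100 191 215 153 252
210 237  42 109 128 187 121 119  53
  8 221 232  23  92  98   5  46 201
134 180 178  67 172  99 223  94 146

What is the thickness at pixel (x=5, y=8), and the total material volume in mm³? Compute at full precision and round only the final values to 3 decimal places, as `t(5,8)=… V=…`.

span = t_max - t_min = 3.06 - 0.9 = 2.160
L(5,8) = 98, L_eff = 98/255 = 0.384314
t(5,8) = 3.06 - 2.160·0.384314 = 2.230
Σt over all 10·9 pixels = 375741/2125 ≈ 176.8192941
V = pitch²·Σt = 1.4²·375741/2125 = 346.566

t(5,8)=2.230 V=346.566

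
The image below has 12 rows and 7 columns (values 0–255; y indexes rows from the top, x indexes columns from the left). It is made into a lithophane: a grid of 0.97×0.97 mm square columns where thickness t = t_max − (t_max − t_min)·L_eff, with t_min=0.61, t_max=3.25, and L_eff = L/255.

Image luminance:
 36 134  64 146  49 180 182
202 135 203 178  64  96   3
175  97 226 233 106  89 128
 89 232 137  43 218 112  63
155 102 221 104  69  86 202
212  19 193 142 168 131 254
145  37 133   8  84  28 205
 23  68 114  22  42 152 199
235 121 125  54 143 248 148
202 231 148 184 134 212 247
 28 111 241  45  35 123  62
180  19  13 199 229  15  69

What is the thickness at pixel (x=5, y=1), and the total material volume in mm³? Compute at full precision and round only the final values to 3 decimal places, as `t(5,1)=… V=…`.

span = t_max - t_min = 3.25 - 0.61 = 2.640
L(5,1) = 96, L_eff = 96/255 = 0.376471
t(5,1) = 3.25 - 2.640·0.376471 = 2.256
Σt over all 12·7 pixels = 343867/2125 ≈ 161.8197647
V = pitch²·Σt = 0.97²·343867/2125 = 152.256

t(5,1)=2.256 V=152.256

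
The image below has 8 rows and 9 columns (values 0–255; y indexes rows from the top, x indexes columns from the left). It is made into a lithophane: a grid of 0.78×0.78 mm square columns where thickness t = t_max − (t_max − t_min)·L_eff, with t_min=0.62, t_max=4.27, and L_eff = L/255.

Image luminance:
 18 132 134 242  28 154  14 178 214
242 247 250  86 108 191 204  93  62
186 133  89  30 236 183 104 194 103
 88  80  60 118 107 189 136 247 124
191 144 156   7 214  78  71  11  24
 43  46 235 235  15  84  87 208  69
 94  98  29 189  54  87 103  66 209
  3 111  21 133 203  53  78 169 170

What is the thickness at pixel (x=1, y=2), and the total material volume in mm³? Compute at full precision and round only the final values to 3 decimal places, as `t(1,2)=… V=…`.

t(1,2)=2.366 V=110.482

span = t_max - t_min = 4.27 - 0.62 = 3.650
L(1,2) = 133, L_eff = 133/255 = 0.521569
t(1,2) = 4.27 - 3.650·0.521569 = 2.366
Σt over all 8·9 pixels = 231532/1275 ≈ 181.5937255
V = pitch²·Σt = 0.78²·231532/1275 = 110.482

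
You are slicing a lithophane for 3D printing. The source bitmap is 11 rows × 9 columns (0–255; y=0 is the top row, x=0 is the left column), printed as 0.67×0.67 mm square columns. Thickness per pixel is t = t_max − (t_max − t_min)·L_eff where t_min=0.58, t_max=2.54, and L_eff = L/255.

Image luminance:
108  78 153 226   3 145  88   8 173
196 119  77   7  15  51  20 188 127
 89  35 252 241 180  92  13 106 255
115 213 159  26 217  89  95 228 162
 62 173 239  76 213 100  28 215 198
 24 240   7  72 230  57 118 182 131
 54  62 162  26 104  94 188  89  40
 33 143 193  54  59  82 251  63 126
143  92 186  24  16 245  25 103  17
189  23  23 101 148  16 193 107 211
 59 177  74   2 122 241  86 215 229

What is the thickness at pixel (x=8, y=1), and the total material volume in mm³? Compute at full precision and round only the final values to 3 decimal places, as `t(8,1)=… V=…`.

span = t_max - t_min = 2.54 - 0.58 = 1.960
L(8,1) = 127, L_eff = 127/255 = 0.498039
t(8,1) = 2.54 - 1.960·0.498039 = 1.564
Σt over all 11·9 pixels = 689641/4250 ≈ 162.2684706
V = pitch²·Σt = 0.67²·689641/4250 = 72.842

t(8,1)=1.564 V=72.842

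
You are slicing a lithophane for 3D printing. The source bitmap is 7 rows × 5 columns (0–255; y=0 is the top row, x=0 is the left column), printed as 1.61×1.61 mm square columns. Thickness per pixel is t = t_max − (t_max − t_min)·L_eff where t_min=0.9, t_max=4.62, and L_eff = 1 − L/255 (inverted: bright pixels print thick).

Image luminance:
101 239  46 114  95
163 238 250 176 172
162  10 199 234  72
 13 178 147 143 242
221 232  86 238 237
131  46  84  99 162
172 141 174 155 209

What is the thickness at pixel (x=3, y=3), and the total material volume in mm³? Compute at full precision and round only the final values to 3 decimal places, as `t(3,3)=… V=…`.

t(3,3)=2.986 V=285.129

span = t_max - t_min = 4.62 - 0.9 = 3.720
L(3,3) = 143, L_eff = 1 - 143/255 = 0.439216 (inverted)
t(3,3) = 4.62 - 3.720·0.439216 = 2.986
Σt over all 7·5 pixels = 467497/4250 ≈ 109.9992941
V = pitch²·Σt = 1.61²·467497/4250 = 285.129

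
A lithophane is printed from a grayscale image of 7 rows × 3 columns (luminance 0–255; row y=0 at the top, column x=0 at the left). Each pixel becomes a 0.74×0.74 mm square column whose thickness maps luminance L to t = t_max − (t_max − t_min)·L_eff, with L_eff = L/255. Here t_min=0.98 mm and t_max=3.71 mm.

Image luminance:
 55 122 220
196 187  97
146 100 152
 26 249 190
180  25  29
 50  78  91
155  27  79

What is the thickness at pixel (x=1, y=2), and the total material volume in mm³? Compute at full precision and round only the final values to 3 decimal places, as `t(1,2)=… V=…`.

span = t_max - t_min = 3.71 - 0.98 = 2.730
L(1,2) = 100, L_eff = 100/255 = 0.392157
t(1,2) = 3.71 - 2.730·0.392157 = 2.639
Σt over all 7·3 pixels = 438921/8500 ≈ 51.6377647
V = pitch²·Σt = 0.74²·438921/8500 = 28.277

t(1,2)=2.639 V=28.277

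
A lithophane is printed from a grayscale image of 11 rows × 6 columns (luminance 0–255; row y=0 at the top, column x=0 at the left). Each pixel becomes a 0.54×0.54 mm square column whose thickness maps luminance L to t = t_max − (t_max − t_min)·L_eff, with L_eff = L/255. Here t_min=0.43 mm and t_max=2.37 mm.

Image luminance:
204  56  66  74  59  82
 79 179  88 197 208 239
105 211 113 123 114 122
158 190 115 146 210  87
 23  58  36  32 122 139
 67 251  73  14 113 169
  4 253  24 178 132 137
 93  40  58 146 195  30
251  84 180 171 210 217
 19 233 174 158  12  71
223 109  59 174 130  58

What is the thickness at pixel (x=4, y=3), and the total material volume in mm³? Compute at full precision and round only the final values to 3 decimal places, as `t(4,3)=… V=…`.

span = t_max - t_min = 2.37 - 0.43 = 1.940
L(4,3) = 210, L_eff = 210/255 = 0.823529
t(4,3) = 2.37 - 1.940·0.823529 = 0.772
Σt over all 11·6 pixels = 40143/425 ≈ 94.4541176
V = pitch²·Σt = 0.54²·40143/425 = 27.543

t(4,3)=0.772 V=27.543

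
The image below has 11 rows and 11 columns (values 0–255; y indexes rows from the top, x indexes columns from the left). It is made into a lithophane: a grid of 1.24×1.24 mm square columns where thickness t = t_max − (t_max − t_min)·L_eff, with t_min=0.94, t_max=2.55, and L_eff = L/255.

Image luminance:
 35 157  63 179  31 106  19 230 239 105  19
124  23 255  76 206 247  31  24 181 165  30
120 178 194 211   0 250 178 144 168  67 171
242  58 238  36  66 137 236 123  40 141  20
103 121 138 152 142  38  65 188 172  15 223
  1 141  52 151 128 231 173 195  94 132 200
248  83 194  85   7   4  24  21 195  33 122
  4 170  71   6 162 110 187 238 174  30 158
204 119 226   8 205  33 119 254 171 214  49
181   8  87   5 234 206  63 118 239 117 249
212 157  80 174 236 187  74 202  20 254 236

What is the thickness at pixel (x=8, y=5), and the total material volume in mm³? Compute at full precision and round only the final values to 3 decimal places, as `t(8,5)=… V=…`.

t(8,5)=1.957 V=322.157

span = t_max - t_min = 2.55 - 0.94 = 1.610
L(8,5) = 94, L_eff = 94/255 = 0.368627
t(8,5) = 2.55 - 1.610·0.368627 = 1.957
Σt over all 11·11 pixels = 267137/1275 ≈ 209.5192157
V = pitch²·Σt = 1.24²·267137/1275 = 322.157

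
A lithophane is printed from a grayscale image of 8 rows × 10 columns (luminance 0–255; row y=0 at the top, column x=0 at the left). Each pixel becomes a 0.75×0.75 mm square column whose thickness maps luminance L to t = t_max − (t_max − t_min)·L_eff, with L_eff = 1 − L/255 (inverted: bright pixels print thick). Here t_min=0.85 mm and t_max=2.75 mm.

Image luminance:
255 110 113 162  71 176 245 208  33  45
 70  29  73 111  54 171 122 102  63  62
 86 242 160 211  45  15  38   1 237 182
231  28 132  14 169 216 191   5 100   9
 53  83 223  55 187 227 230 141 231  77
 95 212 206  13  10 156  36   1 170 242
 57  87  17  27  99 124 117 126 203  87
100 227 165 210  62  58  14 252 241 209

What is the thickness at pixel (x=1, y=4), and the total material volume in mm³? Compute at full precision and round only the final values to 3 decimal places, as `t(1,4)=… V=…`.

span = t_max - t_min = 2.75 - 0.85 = 1.900
L(1,4) = 83, L_eff = 1 - 83/255 = 0.674510 (inverted)
t(1,4) = 2.75 - 1.900·0.674510 = 1.468
Σt over all 8·10 pixels = 119341/850 ≈ 140.4011765
V = pitch²·Σt = 0.75²·119341/850 = 78.976

t(1,4)=1.468 V=78.976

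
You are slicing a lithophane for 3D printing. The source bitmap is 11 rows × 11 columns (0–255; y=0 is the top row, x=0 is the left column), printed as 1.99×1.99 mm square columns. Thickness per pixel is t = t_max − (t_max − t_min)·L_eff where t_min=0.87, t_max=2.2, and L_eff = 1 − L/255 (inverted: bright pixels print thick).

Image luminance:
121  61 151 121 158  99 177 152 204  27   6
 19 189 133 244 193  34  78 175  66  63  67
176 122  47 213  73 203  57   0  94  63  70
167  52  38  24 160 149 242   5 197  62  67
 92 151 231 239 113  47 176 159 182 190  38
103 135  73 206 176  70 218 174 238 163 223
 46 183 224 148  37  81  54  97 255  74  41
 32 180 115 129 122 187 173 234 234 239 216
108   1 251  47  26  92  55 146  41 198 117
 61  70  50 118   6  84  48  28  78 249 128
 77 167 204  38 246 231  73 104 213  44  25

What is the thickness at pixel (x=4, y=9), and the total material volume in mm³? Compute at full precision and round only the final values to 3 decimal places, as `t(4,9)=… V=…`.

t(4,9)=0.901 V=721.350

span = t_max - t_min = 2.2 - 0.87 = 1.330
L(4,9) = 6, L_eff = 1 - 6/255 = 0.976471 (inverted)
t(4,9) = 2.2 - 1.330·0.976471 = 0.901
Σt over all 11·11 pixels = 2322469/12750 ≈ 182.1544314
V = pitch²·Σt = 1.99²·2322469/12750 = 721.350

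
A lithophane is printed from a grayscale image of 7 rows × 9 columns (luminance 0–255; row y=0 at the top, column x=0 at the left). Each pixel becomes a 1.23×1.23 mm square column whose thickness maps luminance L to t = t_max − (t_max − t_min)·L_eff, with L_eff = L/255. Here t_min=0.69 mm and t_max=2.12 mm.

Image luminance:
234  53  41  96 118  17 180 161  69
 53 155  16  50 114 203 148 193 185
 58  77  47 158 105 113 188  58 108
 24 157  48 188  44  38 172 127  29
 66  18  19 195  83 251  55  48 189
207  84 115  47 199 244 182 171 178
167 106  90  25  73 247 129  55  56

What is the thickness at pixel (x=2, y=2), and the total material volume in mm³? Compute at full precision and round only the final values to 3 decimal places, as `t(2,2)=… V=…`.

t(2,2)=1.856 V=141.622

span = t_max - t_min = 2.12 - 0.69 = 1.430
L(2,2) = 47, L_eff = 47/255 = 0.184314
t(2,2) = 2.12 - 1.430·0.184314 = 1.856
Σt over all 7·9 pixels = 596762/6375 ≈ 93.6097255
V = pitch²·Σt = 1.23²·596762/6375 = 141.622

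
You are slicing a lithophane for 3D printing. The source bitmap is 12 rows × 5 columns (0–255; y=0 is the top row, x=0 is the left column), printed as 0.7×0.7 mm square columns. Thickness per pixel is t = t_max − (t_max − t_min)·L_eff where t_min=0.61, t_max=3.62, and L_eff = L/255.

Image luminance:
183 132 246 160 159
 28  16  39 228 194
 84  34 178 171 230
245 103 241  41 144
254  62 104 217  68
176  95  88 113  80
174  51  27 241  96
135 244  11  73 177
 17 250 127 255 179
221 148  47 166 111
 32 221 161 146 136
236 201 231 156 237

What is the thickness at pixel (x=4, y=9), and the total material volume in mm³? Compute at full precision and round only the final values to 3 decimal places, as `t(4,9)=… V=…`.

span = t_max - t_min = 3.62 - 0.61 = 3.010
L(4,9) = 111, L_eff = 111/255 = 0.435294
t(4,9) = 3.62 - 3.010·0.435294 = 2.310
Σt over all 12·5 pixels = 147199/1275 ≈ 115.4501961
V = pitch²·Σt = 0.7²·147199/1275 = 56.571

t(4,9)=2.310 V=56.571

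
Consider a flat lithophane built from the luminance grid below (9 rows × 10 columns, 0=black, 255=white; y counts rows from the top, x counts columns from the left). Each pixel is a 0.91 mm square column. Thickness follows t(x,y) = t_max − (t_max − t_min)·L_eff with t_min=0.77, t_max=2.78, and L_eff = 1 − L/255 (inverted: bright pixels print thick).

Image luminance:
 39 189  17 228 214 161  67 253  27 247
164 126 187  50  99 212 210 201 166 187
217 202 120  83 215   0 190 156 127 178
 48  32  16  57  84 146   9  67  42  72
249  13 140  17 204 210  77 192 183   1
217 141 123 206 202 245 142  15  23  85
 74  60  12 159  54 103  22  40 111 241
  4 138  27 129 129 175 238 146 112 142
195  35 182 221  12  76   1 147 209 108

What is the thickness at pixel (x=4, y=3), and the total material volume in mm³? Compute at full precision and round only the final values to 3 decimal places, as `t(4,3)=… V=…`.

t(4,3)=1.432 V=129.789

span = t_max - t_min = 2.78 - 0.77 = 2.010
L(4,3) = 84, L_eff = 1 - 84/255 = 0.670588 (inverted)
t(4,3) = 2.78 - 2.010·0.670588 = 1.432
Σt over all 9·10 pixels = 666107/4250 ≈ 156.7310588
V = pitch²·Σt = 0.91²·666107/4250 = 129.789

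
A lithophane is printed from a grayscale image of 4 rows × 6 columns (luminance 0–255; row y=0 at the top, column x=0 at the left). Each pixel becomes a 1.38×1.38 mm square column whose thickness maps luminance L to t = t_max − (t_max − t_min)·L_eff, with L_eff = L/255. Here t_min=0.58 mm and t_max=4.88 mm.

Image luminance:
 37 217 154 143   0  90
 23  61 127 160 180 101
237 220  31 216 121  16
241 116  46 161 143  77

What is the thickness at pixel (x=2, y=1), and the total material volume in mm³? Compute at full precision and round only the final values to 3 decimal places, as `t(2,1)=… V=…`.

span = t_max - t_min = 4.88 - 0.58 = 4.300
L(2,1) = 127, L_eff = 127/255 = 0.498039
t(2,1) = 4.88 - 4.300·0.498039 = 2.738
Σt over all 4·6 pixels = 86591/1275 ≈ 67.9145098
V = pitch²·Σt = 1.38²·86591/1275 = 129.336

t(2,1)=2.738 V=129.336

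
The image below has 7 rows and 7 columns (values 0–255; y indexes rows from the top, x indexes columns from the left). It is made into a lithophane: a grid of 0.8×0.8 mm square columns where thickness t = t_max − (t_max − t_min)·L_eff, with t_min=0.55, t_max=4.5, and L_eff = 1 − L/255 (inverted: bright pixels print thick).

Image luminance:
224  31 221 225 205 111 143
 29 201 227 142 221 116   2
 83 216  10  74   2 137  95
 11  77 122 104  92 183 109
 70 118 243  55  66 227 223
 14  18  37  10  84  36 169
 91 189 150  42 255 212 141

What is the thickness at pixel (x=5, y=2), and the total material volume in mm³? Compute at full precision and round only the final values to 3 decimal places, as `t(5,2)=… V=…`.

span = t_max - t_min = 4.5 - 0.55 = 3.950
L(5,2) = 137, L_eff = 1 - 137/255 = 0.462745 (inverted)
t(5,2) = 4.5 - 3.950·0.462745 = 2.672
Σt over all 7·7 pixels = 300311/2550 ≈ 117.7690196
V = pitch²·Σt = 0.8²·300311/2550 = 75.372

t(5,2)=2.672 V=75.372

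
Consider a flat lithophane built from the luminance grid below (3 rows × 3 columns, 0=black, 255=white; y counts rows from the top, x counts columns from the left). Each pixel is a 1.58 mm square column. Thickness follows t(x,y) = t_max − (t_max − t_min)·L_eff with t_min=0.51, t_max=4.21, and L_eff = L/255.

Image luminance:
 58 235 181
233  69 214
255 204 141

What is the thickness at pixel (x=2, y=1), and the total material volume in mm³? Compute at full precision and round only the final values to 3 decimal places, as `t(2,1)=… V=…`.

span = t_max - t_min = 4.21 - 0.51 = 3.700
L(2,1) = 214, L_eff = 214/255 = 0.839216
t(2,1) = 4.21 - 3.700·0.839216 = 1.105
Σt over all 3·3 pixels = 25193/1700 ≈ 14.8194118
V = pitch²·Σt = 1.58²·25193/1700 = 36.995

t(2,1)=1.105 V=36.995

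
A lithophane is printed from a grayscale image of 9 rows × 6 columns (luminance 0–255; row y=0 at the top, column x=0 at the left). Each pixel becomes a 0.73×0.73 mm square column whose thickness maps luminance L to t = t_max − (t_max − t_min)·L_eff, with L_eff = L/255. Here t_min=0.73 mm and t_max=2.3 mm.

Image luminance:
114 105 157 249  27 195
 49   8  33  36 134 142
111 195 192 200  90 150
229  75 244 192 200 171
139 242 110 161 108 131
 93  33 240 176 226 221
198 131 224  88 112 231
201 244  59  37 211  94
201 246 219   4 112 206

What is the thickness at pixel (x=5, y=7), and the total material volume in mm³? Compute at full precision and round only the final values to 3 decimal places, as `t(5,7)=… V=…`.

t(5,7)=1.721 V=39.951

span = t_max - t_min = 2.3 - 0.73 = 1.570
L(5,7) = 94, L_eff = 94/255 = 0.368627
t(5,7) = 2.3 - 1.570·0.368627 = 1.721
Σt over all 9·6 pixels = 477932/6375 ≈ 74.9697255
V = pitch²·Σt = 0.73²·477932/6375 = 39.951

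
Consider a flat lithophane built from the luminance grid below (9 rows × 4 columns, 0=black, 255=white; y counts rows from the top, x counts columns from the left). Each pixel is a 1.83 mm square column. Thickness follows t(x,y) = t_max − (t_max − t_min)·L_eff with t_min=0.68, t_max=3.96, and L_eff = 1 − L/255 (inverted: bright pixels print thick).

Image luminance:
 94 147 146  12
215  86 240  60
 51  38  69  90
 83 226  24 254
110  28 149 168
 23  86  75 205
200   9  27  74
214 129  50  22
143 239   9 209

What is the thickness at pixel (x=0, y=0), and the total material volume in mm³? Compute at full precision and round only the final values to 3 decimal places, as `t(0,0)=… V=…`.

t(0,0)=1.889 V=254.458

span = t_max - t_min = 3.96 - 0.68 = 3.280
L(0,0) = 94, L_eff = 1 - 94/255 = 0.631373 (inverted)
t(0,0) = 3.96 - 3.280·0.631373 = 1.889
Σt over all 9·4 pixels = 484388/6375 ≈ 75.9824314
V = pitch²·Σt = 1.83²·484388/6375 = 254.458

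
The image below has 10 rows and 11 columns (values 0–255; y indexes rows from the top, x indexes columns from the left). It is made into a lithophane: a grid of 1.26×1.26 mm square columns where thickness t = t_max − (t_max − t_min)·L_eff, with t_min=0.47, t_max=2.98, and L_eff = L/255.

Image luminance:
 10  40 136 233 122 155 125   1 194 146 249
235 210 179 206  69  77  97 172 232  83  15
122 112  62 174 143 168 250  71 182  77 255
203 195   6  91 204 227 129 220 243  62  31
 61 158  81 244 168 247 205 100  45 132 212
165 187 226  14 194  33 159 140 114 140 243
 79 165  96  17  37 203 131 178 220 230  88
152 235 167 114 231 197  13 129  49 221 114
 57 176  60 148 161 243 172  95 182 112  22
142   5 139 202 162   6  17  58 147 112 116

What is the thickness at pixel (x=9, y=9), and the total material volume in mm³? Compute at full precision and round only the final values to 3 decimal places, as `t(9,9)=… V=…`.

t(9,9)=1.878 V=284.745

span = t_max - t_min = 2.98 - 0.47 = 2.510
L(9,9) = 112, L_eff = 112/255 = 0.439216
t(9,9) = 2.98 - 2.510·0.439216 = 1.878
Σt over all 10·11 pixels = 1524523/8500 ≈ 179.3556471
V = pitch²·Σt = 1.26²·1524523/8500 = 284.745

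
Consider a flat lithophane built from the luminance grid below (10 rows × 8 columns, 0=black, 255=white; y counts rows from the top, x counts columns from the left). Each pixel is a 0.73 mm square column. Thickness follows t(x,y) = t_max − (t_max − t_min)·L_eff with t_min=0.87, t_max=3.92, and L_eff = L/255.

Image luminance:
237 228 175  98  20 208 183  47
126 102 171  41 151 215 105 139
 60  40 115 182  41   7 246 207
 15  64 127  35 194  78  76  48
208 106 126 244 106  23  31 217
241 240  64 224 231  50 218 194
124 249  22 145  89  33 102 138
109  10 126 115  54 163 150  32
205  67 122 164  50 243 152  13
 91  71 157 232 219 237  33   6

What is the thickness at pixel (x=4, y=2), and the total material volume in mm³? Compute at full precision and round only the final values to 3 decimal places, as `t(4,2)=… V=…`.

t(4,2)=3.430 V=103.206

span = t_max - t_min = 3.92 - 0.87 = 3.050
L(4,2) = 41, L_eff = 41/255 = 0.160784
t(4,2) = 3.92 - 3.050·0.160784 = 3.430
Σt over all 10·8 pixels = 987713/5100 ≈ 193.6692157
V = pitch²·Σt = 0.73²·987713/5100 = 103.206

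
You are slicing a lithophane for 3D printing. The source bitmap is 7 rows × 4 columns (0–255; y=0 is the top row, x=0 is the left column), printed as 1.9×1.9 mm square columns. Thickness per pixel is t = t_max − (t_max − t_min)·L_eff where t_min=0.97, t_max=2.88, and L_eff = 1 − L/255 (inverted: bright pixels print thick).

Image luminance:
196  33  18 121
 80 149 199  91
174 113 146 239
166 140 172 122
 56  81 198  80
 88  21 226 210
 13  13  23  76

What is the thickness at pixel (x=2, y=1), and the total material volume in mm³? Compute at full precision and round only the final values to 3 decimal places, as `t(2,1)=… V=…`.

span = t_max - t_min = 2.88 - 0.97 = 1.910
L(2,1) = 199, L_eff = 1 - 199/255 = 0.219608 (inverted)
t(2,1) = 2.88 - 1.910·0.219608 = 2.461
Σt over all 7·4 pixels = 328046/6375 ≈ 51.4581961
V = pitch²·Σt = 1.9²·328046/6375 = 185.764

t(2,1)=2.461 V=185.764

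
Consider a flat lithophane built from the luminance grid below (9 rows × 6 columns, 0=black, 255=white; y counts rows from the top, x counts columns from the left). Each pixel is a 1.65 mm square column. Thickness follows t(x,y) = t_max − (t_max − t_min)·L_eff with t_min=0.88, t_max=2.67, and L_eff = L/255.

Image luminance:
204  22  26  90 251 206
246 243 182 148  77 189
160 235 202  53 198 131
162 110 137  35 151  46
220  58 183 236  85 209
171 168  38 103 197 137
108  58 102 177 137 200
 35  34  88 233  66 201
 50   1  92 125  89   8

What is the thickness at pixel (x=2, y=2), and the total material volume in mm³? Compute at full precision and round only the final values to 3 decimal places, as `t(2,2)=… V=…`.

span = t_max - t_min = 2.67 - 0.88 = 1.790
L(2,2) = 202, L_eff = 202/255 = 0.792157
t(2,2) = 2.67 - 1.790·0.792157 = 1.252
Σt over all 9·6 pixels = 801121/8500 ≈ 94.2495294
V = pitch²·Σt = 1.65²·801121/8500 = 256.594

t(2,2)=1.252 V=256.594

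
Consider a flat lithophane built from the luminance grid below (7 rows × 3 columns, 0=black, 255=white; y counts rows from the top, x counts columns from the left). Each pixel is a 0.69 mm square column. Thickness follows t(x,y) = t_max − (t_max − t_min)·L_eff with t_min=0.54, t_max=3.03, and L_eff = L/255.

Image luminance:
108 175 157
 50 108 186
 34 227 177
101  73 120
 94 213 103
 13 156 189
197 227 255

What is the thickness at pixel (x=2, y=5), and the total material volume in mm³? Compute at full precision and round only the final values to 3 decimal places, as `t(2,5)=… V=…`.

t(2,5)=1.184 V=16.519

span = t_max - t_min = 3.03 - 0.54 = 2.490
L(2,5) = 189, L_eff = 189/255 = 0.741176
t(2,5) = 3.03 - 2.490·0.741176 = 1.184
Σt over all 7·3 pixels = 147463/4250 ≈ 34.6971765
V = pitch²·Σt = 0.69²·147463/4250 = 16.519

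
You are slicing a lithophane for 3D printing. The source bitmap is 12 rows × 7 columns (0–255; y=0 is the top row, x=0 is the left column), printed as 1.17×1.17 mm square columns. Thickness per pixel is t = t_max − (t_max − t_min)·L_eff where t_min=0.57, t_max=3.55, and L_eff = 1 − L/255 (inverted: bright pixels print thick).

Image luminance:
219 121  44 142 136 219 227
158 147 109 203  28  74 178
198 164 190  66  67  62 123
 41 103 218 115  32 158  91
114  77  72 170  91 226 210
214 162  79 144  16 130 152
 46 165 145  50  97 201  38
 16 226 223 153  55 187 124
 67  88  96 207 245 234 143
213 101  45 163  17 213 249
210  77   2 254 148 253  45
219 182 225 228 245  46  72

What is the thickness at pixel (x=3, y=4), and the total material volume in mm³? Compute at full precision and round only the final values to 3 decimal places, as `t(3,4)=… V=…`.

t(3,4)=2.557 V=249.560

span = t_max - t_min = 3.55 - 0.57 = 2.980
L(3,4) = 170, L_eff = 1 - 170/255 = 0.333333 (inverted)
t(3,4) = 3.55 - 2.980·0.333333 = 2.557
Σt over all 12·7 pixels = 2324417/12750 ≈ 182.3072157
V = pitch²·Σt = 1.17²·2324417/12750 = 249.560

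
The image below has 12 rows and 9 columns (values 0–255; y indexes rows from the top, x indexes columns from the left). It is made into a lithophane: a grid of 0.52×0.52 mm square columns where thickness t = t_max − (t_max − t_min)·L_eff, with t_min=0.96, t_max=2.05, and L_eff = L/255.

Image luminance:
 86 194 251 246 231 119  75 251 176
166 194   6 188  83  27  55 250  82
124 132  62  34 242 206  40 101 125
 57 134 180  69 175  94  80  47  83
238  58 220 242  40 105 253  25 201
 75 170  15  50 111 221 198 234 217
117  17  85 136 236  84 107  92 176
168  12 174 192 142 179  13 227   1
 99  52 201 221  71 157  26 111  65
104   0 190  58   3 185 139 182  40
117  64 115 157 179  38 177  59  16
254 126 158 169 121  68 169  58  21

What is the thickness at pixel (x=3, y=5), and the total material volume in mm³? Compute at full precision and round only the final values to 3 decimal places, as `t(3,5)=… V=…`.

t(3,5)=1.836 V=44.302

span = t_max - t_min = 2.05 - 0.96 = 1.090
L(3,5) = 50, L_eff = 50/255 = 0.196078
t(3,5) = 2.05 - 1.090·0.196078 = 1.836
Σt over all 12·9 pixels = 2088953/12750 ≈ 163.8394510
V = pitch²·Σt = 0.52²·2088953/12750 = 44.302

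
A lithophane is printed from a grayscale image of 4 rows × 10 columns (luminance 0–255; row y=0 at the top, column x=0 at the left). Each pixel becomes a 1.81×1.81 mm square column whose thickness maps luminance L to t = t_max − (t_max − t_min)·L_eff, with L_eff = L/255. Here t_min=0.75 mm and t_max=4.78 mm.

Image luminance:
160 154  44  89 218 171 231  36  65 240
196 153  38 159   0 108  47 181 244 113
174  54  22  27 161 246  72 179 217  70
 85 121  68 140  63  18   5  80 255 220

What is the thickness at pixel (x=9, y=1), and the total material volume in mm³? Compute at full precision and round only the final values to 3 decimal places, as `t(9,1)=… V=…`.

t(9,1)=2.994 V=371.449

span = t_max - t_min = 4.78 - 0.75 = 4.030
L(9,1) = 113, L_eff = 113/255 = 0.443137
t(9,1) = 4.78 - 4.030·0.443137 = 2.994
Σt over all 4·10 pixels = 722807/6375 ≈ 113.3814902
V = pitch²·Σt = 1.81²·722807/6375 = 371.449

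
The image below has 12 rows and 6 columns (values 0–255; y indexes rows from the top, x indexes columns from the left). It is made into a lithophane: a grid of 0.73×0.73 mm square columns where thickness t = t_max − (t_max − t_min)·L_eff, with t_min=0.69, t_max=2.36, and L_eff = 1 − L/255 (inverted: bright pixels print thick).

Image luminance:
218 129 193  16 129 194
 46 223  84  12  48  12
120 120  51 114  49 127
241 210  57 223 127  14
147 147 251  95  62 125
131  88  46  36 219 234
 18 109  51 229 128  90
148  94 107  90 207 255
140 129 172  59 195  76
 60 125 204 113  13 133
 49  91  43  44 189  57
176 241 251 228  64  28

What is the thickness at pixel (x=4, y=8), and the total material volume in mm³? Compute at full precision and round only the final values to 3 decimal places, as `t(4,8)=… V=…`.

span = t_max - t_min = 2.36 - 0.69 = 1.670
L(4,8) = 195, L_eff = 1 - 195/255 = 0.235294 (inverted)
t(4,8) = 2.36 - 1.670·0.235294 = 1.967
Σt over all 12·6 pixels = 681772/6375 ≈ 106.9446275
V = pitch²·Σt = 0.73²·681772/6375 = 56.991

t(4,8)=1.967 V=56.991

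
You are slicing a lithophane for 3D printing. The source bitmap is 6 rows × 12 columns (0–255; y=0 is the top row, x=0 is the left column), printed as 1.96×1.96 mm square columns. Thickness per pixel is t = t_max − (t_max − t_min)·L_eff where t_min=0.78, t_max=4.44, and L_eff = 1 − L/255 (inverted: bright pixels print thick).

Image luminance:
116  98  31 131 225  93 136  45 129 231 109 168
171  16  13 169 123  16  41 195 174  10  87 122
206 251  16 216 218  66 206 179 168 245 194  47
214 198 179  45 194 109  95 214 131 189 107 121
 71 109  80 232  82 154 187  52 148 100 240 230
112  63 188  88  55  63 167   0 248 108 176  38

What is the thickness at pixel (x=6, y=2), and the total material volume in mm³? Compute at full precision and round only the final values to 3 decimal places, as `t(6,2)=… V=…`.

t(6,2)=3.737 V=736.691

span = t_max - t_min = 4.44 - 0.78 = 3.660
L(6,2) = 206, L_eff = 1 - 206/255 = 0.192157 (inverted)
t(6,2) = 4.44 - 3.660·0.192157 = 3.737
Σt over all 6·12 pixels = 407504/2125 ≈ 191.7665882
V = pitch²·Σt = 1.96²·407504/2125 = 736.691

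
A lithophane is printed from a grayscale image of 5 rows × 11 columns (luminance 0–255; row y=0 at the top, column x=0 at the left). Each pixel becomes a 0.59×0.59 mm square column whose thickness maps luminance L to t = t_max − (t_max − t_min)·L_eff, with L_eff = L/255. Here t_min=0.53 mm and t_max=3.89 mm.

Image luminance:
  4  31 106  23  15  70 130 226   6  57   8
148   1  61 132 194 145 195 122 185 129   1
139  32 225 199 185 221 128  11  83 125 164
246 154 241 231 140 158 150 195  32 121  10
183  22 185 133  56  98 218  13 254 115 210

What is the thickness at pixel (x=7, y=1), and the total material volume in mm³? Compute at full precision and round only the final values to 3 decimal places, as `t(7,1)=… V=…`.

t(7,1)=2.282 V=43.901

span = t_max - t_min = 3.89 - 0.53 = 3.360
L(7,1) = 122, L_eff = 122/255 = 0.478431
t(7,1) = 3.89 - 3.360·0.478431 = 2.282
Σt over all 5·11 pixels = 1071983/8500 ≈ 126.1156471
V = pitch²·Σt = 0.59²·1071983/8500 = 43.901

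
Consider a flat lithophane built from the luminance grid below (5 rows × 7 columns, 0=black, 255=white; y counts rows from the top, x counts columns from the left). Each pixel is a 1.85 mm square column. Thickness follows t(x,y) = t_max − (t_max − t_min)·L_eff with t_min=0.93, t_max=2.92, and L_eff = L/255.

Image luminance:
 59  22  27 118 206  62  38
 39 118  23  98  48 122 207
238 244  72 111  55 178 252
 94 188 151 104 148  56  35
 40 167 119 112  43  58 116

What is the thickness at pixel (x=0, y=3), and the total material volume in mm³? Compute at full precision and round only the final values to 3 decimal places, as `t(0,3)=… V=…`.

span = t_max - t_min = 2.92 - 0.93 = 1.990
L(0,3) = 94, L_eff = 94/255 = 0.368627
t(0,3) = 2.92 - 1.990·0.368627 = 2.186
Σt over all 5·7 pixels = 154689/2125 ≈ 72.7948235
V = pitch²·Σt = 1.85²·154689/2125 = 249.140

t(0,3)=2.186 V=249.140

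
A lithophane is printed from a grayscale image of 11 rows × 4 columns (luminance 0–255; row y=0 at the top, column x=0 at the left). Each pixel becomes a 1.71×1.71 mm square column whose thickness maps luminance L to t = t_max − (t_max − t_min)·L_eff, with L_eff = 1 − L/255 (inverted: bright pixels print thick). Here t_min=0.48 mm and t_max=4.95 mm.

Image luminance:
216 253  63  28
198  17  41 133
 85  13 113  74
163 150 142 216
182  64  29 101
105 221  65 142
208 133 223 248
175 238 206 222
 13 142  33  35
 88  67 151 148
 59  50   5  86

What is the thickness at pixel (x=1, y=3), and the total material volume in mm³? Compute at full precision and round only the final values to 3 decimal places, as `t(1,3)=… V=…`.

span = t_max - t_min = 4.95 - 0.48 = 4.470
L(1,3) = 150, L_eff = 1 - 150/255 = 0.411765 (inverted)
t(1,3) = 4.95 - 4.470·0.411765 = 3.109
Σt over all 11·4 pixels = 243944/2125 ≈ 114.7971765
V = pitch²·Σt = 1.71²·243944/2125 = 335.678

t(1,3)=3.109 V=335.678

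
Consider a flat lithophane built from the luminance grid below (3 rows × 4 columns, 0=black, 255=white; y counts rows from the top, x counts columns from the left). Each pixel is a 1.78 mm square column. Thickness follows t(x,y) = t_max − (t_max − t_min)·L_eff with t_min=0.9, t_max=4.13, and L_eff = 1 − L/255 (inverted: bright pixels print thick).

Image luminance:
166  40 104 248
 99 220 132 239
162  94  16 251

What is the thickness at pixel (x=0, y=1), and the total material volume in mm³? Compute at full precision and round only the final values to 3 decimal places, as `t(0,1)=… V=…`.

t(0,1)=2.154 V=105.294

span = t_max - t_min = 4.13 - 0.9 = 3.230
L(0,1) = 99, L_eff = 1 - 99/255 = 0.611765 (inverted)
t(0,1) = 4.13 - 3.230·0.611765 = 2.154
Σt over all 3·4 pixels = 49849/1500 ≈ 33.2326667
V = pitch²·Σt = 1.78²·49849/1500 = 105.294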